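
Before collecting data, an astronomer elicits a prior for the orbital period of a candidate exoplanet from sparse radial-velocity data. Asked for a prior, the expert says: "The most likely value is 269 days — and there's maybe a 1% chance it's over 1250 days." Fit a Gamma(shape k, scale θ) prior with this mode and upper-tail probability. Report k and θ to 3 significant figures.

Gamma(k,θ) with k>1 has mode (k−1)θ, so θ = 269/(k−1).
Need P(X < 1250) = 0.99 with θ tied to k this way. Start at k = 2, θ = 269: P(X<1250) ≈ 0.946.
Too low — raise k to concentrate. Iterating converges to k ≈ 2.7.
Then θ = 269/(2.7−1) ≈ 158.

k ≈ 2.7, θ ≈ 158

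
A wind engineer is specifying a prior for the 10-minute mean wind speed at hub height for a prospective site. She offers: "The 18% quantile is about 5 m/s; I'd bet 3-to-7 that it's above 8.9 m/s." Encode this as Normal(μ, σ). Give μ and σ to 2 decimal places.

μ = 7.48, σ = 2.71

For Normal(μ,σ), the p-quantile is μ + z_p·σ. Here z_{0.18} = -0.9154, z_{0.7} = 0.5244.
So 5 = μ − 0.9154σ and 8.9 = μ + 0.5244σ.
Subtracting: σ = (8.9 − 5)/(0.5244 − (-0.9154)) = 2.71.
Then μ = 5 − (-0.9154)·2.71 = 7.48.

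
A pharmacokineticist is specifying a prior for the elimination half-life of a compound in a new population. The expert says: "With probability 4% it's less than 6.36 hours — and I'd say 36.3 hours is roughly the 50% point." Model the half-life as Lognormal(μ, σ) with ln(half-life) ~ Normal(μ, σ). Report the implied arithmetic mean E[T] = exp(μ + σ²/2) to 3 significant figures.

E[T] ≈ 59.5 hours

If T ~ Lognormal(μ,σ) then ln T ~ Normal(μ,σ), so the p-quantile of ln T is μ + z_p·σ.
ln(6.36) = 1.85 and ln(36.3) = 3.592; z_{0.04} = -1.751, z_{0.5} = 0.
σ = (3.592 − 1.85)/(0 − (-1.751)) = 0.995.
μ = 1.85 − (-1.751)·0.995 = 3.592.
E[T] = exp(μ + σ²/2) = exp(3.592 + 0.4949) = 59.5 hours.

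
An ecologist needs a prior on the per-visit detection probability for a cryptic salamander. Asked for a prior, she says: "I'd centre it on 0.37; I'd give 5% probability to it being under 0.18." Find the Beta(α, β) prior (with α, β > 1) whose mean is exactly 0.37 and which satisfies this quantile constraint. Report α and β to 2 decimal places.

α ≈ 5.45, β ≈ 9.28

With mean 0.37 fixed, write α = 0.37s, β = 0.63s where s = α+β.
Need P(θ < 0.18) = 0.05 under Beta(0.37s, 0.63s). Normal approximation: (q−m)/√(m(1−m)/s) ≈ z_{0.05} = -1.64, so s ≈ 0.37·0.63·(-1.64)²/(0.18−0.37)² = 17.5.
At s = 17.5: P(θ<0.18) ≈ 0.036. Adjusting to match 0.05 gives s ≈ 14.73.
So α = 0.37·14.73 ≈ 5.45, β = 0.63·14.73 ≈ 9.28.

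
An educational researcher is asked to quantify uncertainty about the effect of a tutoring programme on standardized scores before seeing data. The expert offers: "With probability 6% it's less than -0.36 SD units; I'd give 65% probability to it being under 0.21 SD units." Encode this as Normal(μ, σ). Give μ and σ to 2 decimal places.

For Normal(μ,σ), the p-quantile is μ + z_p·σ. Here z_{0.06} = -1.555, z_{0.65} = 0.3853.
So -0.36 = μ − 1.555σ and 0.21 = μ + 0.3853σ.
Subtracting: σ = (0.21 − -0.36)/(0.3853 − (-1.555)) = 0.29.
Then μ = -0.36 − (-1.555)·0.29 = 0.10.

μ = 0.10, σ = 0.29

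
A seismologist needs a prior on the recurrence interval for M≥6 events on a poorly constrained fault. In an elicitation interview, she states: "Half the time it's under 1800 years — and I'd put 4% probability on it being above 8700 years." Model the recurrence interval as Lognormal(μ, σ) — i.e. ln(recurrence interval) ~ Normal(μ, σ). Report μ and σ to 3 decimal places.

μ ≈ 7.496, σ ≈ 0.900

If T ~ Lognormal(μ,σ) then ln T ~ Normal(μ,σ), so the p-quantile of ln T is μ + z_p·σ.
ln(1800) = 7.496 and ln(8700) = 9.071; z_{0.5} = 0, z_{0.96} = 1.751.
σ = (9.071 − 7.496)/(1.751 − (0)) = 0.900.
μ = 7.496 − (0)·0.900 = 7.496.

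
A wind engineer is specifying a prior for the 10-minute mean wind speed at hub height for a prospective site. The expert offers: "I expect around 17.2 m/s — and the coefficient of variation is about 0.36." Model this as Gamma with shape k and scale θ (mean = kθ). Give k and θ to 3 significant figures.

For Gamma(k, scale θ): mean = kθ, variance = kθ², so CV = 1/√k.
CV = 0.36, hence k = 1/CV² = 7.72.
Then θ = mean/k = 17.2/7.72 = 2.23.

k ≈ 7.72, θ ≈ 2.23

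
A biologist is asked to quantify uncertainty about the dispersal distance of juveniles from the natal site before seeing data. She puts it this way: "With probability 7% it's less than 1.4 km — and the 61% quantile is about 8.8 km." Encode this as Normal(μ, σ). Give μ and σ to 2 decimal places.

The p-quantile of Normal(μ,σ) is μ + z_p·σ, with z_{0.07} = -1.476 and z_{0.61} = 0.2793.
Eliminate σ: μ = (z₂·x₁ − z₁·x₂)/(z₂ − z₁) = (0.2793·1.4 − (-1.476)·8.8)/1.755 = 7.62.
Then σ = (x₂ − x₁)/(z₂ − z₁) = (8.8 − 1.4)/1.755 = 4.22.

μ = 7.62, σ = 4.22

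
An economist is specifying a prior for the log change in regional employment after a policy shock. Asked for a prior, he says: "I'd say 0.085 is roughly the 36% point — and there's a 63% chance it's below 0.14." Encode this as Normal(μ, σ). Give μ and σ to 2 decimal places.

μ = 0.11, σ = 0.08

The p-quantile of Normal(μ,σ) is μ + z_p·σ, with z_{0.36} = -0.3585 and z_{0.63} = 0.3319.
Eliminate σ: μ = (z₂·x₁ − z₁·x₂)/(z₂ − z₁) = (0.3319·0.085 − (-0.3585)·0.14)/0.6903 = 0.11.
Then σ = (x₂ − x₁)/(z₂ − z₁) = (0.14 − 0.085)/0.6903 = 0.08.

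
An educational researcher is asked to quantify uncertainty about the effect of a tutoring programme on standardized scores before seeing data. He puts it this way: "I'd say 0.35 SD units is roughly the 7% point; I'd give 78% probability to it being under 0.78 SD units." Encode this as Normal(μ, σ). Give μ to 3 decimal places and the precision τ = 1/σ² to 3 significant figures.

For Normal(μ,σ), the p-quantile is μ + z_p·σ. Here z_{0.07} = -1.476, z_{0.78} = 0.7722.
So 0.35 = μ − 1.476σ and 0.78 = μ + 0.7722σ.
Subtracting: σ = (0.78 − 0.35)/(0.7722 − (-1.476)) = 0.191.
Then μ = 0.35 − (-1.476)·0.191 = 0.632.
Precision τ = 1/σ² = 1/0.1913² = 27.3.

μ = 0.632, τ = 27.3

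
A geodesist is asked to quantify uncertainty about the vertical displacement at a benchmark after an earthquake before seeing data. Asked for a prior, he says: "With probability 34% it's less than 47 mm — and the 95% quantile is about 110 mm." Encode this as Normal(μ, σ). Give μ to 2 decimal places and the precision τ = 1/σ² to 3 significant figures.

The p-quantile of Normal(μ,σ) is μ + z_p·σ, with z_{0.34} = -0.4125 and z_{0.95} = 1.645.
Eliminate σ: μ = (z₂·x₁ − z₁·x₂)/(z₂ − z₁) = (1.645·47 − (-0.4125)·110)/2.057 = 59.63.
Then σ = (x₂ − x₁)/(z₂ − z₁) = (110 − 47)/2.057 = 30.62.
Precision τ = 1/σ² = 1/30.62² = 0.00107.

μ = 59.63, τ = 0.00107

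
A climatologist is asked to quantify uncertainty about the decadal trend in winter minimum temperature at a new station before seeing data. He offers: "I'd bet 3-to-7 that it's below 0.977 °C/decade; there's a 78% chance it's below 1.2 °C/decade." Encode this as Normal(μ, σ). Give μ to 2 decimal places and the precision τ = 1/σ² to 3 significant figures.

μ = 1.07, τ = 33.8

For Normal(μ,σ), the p-quantile is μ + z_p·σ. Here z_{0.3} = -0.5244, z_{0.78} = 0.7722.
So 0.977 = μ − 0.5244σ and 1.2 = μ + 0.7722σ.
Subtracting: σ = (1.2 − 0.977)/(0.7722 − (-0.5244)) = 0.17.
Then μ = 0.977 − (-0.5244)·0.17 = 1.07.
Precision τ = 1/σ² = 1/0.172² = 33.8.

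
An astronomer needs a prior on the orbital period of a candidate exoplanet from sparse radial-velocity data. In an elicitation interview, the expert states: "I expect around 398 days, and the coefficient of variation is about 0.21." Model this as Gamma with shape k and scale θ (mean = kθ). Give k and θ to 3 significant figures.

For Gamma(k, scale θ): mean = kθ, variance = kθ², so CV = 1/√k.
CV = 0.21, hence k = 1/CV² = 22.7.
Then θ = mean/k = 398/22.7 = 17.6.

k ≈ 22.7, θ ≈ 17.6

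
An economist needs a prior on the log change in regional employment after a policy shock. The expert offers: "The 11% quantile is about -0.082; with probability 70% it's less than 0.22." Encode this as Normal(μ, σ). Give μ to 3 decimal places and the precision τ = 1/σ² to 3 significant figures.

μ = 0.130, τ = 33.6

The p-quantile of Normal(μ,σ) is μ + z_p·σ, with z_{0.11} = -1.227 and z_{0.7} = 0.5244.
Eliminate σ: μ = (z₂·x₁ − z₁·x₂)/(z₂ − z₁) = (0.5244·-0.082 − (-1.227)·0.22)/1.751 = 0.130.
Then σ = (x₂ − x₁)/(z₂ − z₁) = (0.22 − -0.082)/1.751 = 0.172.
Precision τ = 1/σ² = 1/0.1725² = 33.6.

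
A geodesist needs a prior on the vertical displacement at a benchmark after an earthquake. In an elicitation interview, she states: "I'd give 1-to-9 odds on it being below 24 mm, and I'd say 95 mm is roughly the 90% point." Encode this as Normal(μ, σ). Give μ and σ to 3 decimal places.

μ = 59.500, σ = 27.701

For Normal(μ,σ), the p-quantile is μ + z_p·σ. Here z_{0.1} = -1.282, z_{0.9} = 1.282.
So 24 = μ − 1.282σ and 95 = μ + 1.282σ.
Subtracting: σ = (95 − 24)/(1.282 − (-1.282)) = 27.701.
Then μ = 24 − (-1.282)·27.701 = 59.500.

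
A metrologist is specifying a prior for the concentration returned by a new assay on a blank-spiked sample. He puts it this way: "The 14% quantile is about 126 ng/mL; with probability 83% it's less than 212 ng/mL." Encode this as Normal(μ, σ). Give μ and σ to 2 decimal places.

The p-quantile of Normal(μ,σ) is μ + z_p·σ, with z_{0.14} = -1.08 and z_{0.83} = 0.9542.
Eliminate σ: μ = (z₂·x₁ − z₁·x₂)/(z₂ − z₁) = (0.9542·126 − (-1.08)·212)/2.034 = 171.67.
Then σ = (x₂ − x₁)/(z₂ − z₁) = (212 − 126)/2.034 = 42.27.

μ = 171.67, σ = 42.27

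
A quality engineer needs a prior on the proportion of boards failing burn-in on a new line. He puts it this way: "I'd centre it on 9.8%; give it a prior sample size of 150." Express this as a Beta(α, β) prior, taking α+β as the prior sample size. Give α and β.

α = 14.7, β = 135.3

Under the effective-sample-size interpretation, Beta(α, β) has prior mean α/(α+β) and prior sample size α+β.
So α+β = 150 and α/(α+β) = 0.098, giving α = 0.098·150 = 14.7 and β = 150 − 14.7 = 135.3.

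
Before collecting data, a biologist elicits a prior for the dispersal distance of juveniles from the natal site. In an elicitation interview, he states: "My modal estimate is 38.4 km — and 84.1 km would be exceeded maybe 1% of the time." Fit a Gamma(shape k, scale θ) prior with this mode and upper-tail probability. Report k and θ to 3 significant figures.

k ≈ 8.85, θ ≈ 4.89

Gamma(k,θ) with k>1 has mode (k−1)θ, so θ = 38.4/(k−1).
Need P(X < 84.1) = 0.99 with θ tied to k this way. Start at k = 2, θ = 38.4: P(X<84.1) ≈ 0.643.
Too low — raise k to concentrate. Iterating converges to k ≈ 8.85.
Then θ = 38.4/(8.85−1) ≈ 4.89.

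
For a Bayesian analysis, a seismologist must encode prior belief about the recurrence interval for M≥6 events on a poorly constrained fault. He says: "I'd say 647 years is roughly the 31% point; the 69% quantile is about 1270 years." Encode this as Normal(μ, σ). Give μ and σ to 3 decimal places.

μ = 958.500, σ = 628.214

For Normal(μ,σ), the p-quantile is μ + z_p·σ. Here z_{0.31} = -0.4959, z_{0.69} = 0.4959.
So 647 = μ − 0.4959σ and 1270 = μ + 0.4959σ.
Subtracting: σ = (1270 − 647)/(0.4959 − (-0.4959)) = 628.214.
Then μ = 647 − (-0.4959)·628.214 = 958.500.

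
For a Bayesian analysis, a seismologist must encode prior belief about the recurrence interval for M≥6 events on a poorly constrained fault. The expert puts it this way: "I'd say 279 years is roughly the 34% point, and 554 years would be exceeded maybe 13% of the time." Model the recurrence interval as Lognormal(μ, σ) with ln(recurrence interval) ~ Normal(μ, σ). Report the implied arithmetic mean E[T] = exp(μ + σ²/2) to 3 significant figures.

E[T] ≈ 370 years

If T ~ Lognormal(μ,σ) then ln T ~ Normal(μ,σ), so the p-quantile of ln T is μ + z_p·σ.
ln(279) = 5.631 and ln(554) = 6.317; z_{0.34} = -0.4125, z_{0.87} = 1.126.
σ = (6.317 − 5.631)/(1.126 − (-0.4125)) = 0.446.
μ = 5.631 − (-0.4125)·0.446 = 5.815.
E[T] = exp(μ + σ²/2) = exp(5.815 + 0.0993) = 370 years.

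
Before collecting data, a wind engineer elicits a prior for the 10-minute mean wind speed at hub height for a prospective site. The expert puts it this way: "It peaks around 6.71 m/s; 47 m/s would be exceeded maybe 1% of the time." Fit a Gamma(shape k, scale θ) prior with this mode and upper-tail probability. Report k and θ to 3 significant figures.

k ≈ 1.93, θ ≈ 7.23

Gamma(k,θ) with k>1 has mode (k−1)θ, so θ = 6.71/(k−1).
Need P(X < 47) = 0.99 with θ tied to k this way. Start at k = 2, θ = 6.71: P(X<47) ≈ 0.993.
Too high — lower k to spread out. Iterating converges to k ≈ 1.93.
Then θ = 6.71/(1.93−1) ≈ 7.23.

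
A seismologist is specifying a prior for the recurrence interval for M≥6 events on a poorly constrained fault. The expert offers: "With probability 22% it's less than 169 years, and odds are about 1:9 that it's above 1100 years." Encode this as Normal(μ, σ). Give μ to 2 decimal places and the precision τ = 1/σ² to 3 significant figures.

μ = 519.05, τ = 4.87e-06

The p-quantile of Normal(μ,σ) is μ + z_p·σ, with z_{0.22} = -0.7722 and z_{0.9} = 1.282.
Eliminate σ: μ = (z₂·x₁ − z₁·x₂)/(z₂ − z₁) = (1.282·169 − (-0.7722)·1100)/2.054 = 519.05.
Then σ = (x₂ − x₁)/(z₂ − z₁) = (1100 − 169)/2.054 = 453.32.
Precision τ = 1/σ² = 1/453.3² = 4.87e-06.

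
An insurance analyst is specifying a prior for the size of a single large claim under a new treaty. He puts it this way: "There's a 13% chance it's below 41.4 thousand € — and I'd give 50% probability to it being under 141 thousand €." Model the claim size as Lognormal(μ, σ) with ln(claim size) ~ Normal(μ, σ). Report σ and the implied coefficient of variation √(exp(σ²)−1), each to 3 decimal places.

σ ≈ 1.088, CV ≈ 1.505

If T ~ Lognormal(μ,σ) then ln T ~ Normal(μ,σ), so the p-quantile of ln T is μ + z_p·σ.
ln(41.4) = 3.723 and ln(141) = 4.949; z_{0.13} = -1.126, z_{0.5} = 0.
σ = (4.949 − 3.723)/(0 − (-1.126)) = 1.088.
μ = 3.723 − (-1.126)·1.088 = 4.949.
CV = √(exp(σ²)−1) = √(exp(1.1837)−1) = 1.505.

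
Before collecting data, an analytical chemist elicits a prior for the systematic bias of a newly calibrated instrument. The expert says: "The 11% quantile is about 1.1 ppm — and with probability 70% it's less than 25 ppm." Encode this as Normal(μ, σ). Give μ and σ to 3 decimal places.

The p-quantile of Normal(μ,σ) is μ + z_p·σ, with z_{0.11} = -1.227 and z_{0.7} = 0.5244.
Eliminate σ: μ = (z₂·x₁ − z₁·x₂)/(z₂ − z₁) = (0.5244·1.1 − (-1.227)·25)/1.751 = 17.842.
Then σ = (x₂ − x₁)/(z₂ − z₁) = (25 − 1.1)/1.751 = 13.650.

μ = 17.842, σ = 13.650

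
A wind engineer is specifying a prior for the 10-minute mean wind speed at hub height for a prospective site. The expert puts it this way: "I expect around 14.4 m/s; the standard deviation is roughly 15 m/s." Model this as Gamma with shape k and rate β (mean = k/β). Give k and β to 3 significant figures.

For Gamma(k, rate β): mean = k/β, variance = k/β², so CV = 1/√k.
CV = SD/mean = 15/14.4 = 1.042, hence k = 1/CV² = 0.922.
Then β = k/mean = 0.922/14.4 = 0.064.

k ≈ 0.922, β ≈ 0.064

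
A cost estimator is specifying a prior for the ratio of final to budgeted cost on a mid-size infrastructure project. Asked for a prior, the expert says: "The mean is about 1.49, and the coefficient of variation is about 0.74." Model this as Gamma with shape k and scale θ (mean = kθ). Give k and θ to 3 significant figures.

k ≈ 1.83, θ ≈ 0.816

For Gamma(k, scale θ): mean = kθ, variance = kθ², so CV = 1/√k.
CV = 0.74, hence k = 1/CV² = 1.83.
Then θ = mean/k = 1.49/1.83 = 0.816.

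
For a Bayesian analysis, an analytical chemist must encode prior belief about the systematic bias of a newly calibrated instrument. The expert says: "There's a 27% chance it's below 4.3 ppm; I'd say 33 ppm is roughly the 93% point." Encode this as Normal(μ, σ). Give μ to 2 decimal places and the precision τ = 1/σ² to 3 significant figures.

μ = 12.72, τ = 0.0053

The p-quantile of Normal(μ,σ) is μ + z_p·σ, with z_{0.27} = -0.6128 and z_{0.93} = 1.476.
Eliminate σ: μ = (z₂·x₁ − z₁·x₂)/(z₂ − z₁) = (1.476·4.3 − (-0.6128)·33)/2.089 = 12.72.
Then σ = (x₂ − x₁)/(z₂ − z₁) = (33 − 4.3)/2.089 = 13.74.
Precision τ = 1/σ² = 1/13.74² = 0.0053.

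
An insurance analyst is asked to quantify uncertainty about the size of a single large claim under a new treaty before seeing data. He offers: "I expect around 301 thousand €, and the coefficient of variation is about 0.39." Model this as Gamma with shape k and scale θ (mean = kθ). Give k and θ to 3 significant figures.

For Gamma(k, scale θ): mean = kθ, variance = kθ², so CV = 1/√k.
CV = 0.39, hence k = 1/CV² = 6.57.
Then θ = mean/k = 301/6.57 = 45.8.

k ≈ 6.57, θ ≈ 45.8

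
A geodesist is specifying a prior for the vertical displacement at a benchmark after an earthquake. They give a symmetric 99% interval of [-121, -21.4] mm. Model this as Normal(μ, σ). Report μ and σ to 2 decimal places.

μ = -71.20, σ = 19.33

A symmetric 99% interval runs μ ± z·σ with z = 2.576.
Half-width = 49.8, so σ = 49.8/2.576 = 19.33.
μ is the interval midpoint, -71.20.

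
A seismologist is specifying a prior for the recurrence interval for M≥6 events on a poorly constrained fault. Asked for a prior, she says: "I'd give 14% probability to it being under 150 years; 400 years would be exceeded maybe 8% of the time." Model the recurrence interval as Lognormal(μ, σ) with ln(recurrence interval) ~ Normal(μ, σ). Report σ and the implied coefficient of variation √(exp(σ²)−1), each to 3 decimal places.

σ ≈ 0.395, CV ≈ 0.411

If T ~ Lognormal(μ,σ) then ln T ~ Normal(μ,σ), so the p-quantile of ln T is μ + z_p·σ.
ln(150) = 5.011 and ln(400) = 5.991; z_{0.14} = -1.08, z_{0.92} = 1.405.
σ = (5.991 − 5.011)/(1.405 − (-1.08)) = 0.395.
μ = 5.011 − (-1.08)·0.395 = 5.437.
CV = √(exp(σ²)−1) = √(exp(0.1557)−1) = 0.411.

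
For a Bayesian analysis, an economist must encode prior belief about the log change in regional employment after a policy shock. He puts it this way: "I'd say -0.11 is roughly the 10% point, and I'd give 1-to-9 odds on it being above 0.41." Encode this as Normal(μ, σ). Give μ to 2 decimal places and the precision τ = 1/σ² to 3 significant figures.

The p-quantile of Normal(μ,σ) is μ + z_p·σ, with z_{0.1} = -1.282 and z_{0.9} = 1.282.
Eliminate σ: μ = (z₂·x₁ − z₁·x₂)/(z₂ − z₁) = (1.282·-0.11 − (-1.282)·0.41)/2.563 = 0.15.
Then σ = (x₂ − x₁)/(z₂ − z₁) = (0.41 − -0.11)/2.563 = 0.20.
Precision τ = 1/σ² = 1/0.2029² = 24.3.

μ = 0.15, τ = 24.3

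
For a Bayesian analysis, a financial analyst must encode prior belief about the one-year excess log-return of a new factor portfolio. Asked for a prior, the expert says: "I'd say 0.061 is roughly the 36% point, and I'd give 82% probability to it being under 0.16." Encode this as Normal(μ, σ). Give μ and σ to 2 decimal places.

μ = 0.09, σ = 0.08

The p-quantile of Normal(μ,σ) is μ + z_p·σ, with z_{0.36} = -0.3585 and z_{0.82} = 0.9154.
Eliminate σ: μ = (z₂·x₁ − z₁·x₂)/(z₂ − z₁) = (0.9154·0.061 − (-0.3585)·0.16)/1.274 = 0.09.
Then σ = (x₂ − x₁)/(z₂ − z₁) = (0.16 − 0.061)/1.274 = 0.08.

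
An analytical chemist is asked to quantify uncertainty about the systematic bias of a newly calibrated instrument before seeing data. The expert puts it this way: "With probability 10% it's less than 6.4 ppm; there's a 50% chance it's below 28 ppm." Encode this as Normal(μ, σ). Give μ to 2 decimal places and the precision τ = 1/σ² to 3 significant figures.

μ = 28.00, τ = 0.00352

The p-quantile of Normal(μ,σ) is μ + z_p·σ, with z_{0.1} = -1.282 and z_{0.5} = 0.
Eliminate σ: μ = (z₂·x₁ − z₁·x₂)/(z₂ − z₁) = (0·6.4 − (-1.282)·28)/1.282 = 28.00.
Then σ = (x₂ − x₁)/(z₂ − z₁) = (28 − 6.4)/1.282 = 16.85.
Precision τ = 1/σ² = 1/16.85² = 0.00352.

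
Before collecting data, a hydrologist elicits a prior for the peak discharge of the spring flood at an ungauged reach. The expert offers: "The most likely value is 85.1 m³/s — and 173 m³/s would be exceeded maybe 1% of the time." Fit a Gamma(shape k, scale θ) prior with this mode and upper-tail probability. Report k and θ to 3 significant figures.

k ≈ 10.7, θ ≈ 8.75

Gamma(k,θ) with k>1 has mode (k−1)θ, so θ = 85.1/(k−1).
Need P(X < 173) = 0.99 with θ tied to k this way. Start at k = 2, θ = 85.1: P(X<173) ≈ 0.603.
Too low — raise k to concentrate. Iterating converges to k ≈ 10.7.
Then θ = 85.1/(10.7−1) ≈ 8.75.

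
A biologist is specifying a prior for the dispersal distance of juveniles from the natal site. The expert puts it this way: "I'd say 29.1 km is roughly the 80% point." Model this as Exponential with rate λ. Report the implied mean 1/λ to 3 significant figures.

mean ≈ 18.1 km

P(T < 29.1) = 1 − e^(−λ·29.1) = 0.8, so λ = −ln(1−0.8)/29.1 = −ln(0.2)/29.1 = 0.0553.
Mean = 1/λ = 18.1 km.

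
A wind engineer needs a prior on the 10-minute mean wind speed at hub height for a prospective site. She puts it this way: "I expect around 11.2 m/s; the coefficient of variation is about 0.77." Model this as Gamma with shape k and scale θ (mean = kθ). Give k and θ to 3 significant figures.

For Gamma(k, scale θ): mean = kθ, variance = kθ², so CV = 1/√k.
CV = 0.77, hence k = 1/CV² = 1.69.
Then θ = mean/k = 11.2/1.69 = 6.64.

k ≈ 1.69, θ ≈ 6.64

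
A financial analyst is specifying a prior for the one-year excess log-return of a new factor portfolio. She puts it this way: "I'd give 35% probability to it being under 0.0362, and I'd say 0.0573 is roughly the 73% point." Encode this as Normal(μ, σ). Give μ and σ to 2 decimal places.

μ = 0.04, σ = 0.02

The p-quantile of Normal(μ,σ) is μ + z_p·σ, with z_{0.35} = -0.3853 and z_{0.73} = 0.6128.
Eliminate σ: μ = (z₂·x₁ − z₁·x₂)/(z₂ − z₁) = (0.6128·0.0362 − (-0.3853)·0.0573)/0.9981 = 0.04.
Then σ = (x₂ − x₁)/(z₂ − z₁) = (0.0573 − 0.0362)/0.9981 = 0.02.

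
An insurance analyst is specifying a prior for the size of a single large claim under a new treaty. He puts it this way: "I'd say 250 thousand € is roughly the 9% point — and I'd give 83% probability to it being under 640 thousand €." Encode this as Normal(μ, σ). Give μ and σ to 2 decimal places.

The p-quantile of Normal(μ,σ) is μ + z_p·σ, with z_{0.09} = -1.341 and z_{0.83} = 0.9542.
Eliminate σ: μ = (z₂·x₁ − z₁·x₂)/(z₂ − z₁) = (0.9542·250 − (-1.341)·640)/2.295 = 477.85.
Then σ = (x₂ − x₁)/(z₂ − z₁) = (640 − 250)/2.295 = 169.94.

μ = 477.85, σ = 169.94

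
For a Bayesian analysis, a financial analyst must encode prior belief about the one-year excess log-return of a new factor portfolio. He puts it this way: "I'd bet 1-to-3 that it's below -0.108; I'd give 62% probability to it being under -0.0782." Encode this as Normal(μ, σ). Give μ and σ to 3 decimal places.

For Normal(μ,σ), the p-quantile is μ + z_p·σ. Here z_{0.25} = -0.6745, z_{0.62} = 0.3055.
So -0.108 = μ − 0.6745σ and -0.0782 = μ + 0.3055σ.
Subtracting: σ = (-0.0782 − -0.108)/(0.3055 − (-0.6745)) = 0.030.
Then μ = -0.108 − (-0.6745)·0.030 = -0.087.

μ = -0.087, σ = 0.030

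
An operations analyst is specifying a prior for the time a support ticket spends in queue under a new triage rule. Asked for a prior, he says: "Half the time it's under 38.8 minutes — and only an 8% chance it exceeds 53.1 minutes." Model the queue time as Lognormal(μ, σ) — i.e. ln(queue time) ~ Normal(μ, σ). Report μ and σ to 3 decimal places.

μ ≈ 3.658, σ ≈ 0.223

If T ~ Lognormal(μ,σ) then ln T ~ Normal(μ,σ), so the p-quantile of ln T is μ + z_p·σ.
ln(38.8) = 3.658 and ln(53.1) = 3.972; z_{0.5} = 0, z_{0.92} = 1.405.
σ = (3.972 − 3.658)/(1.405 − (0)) = 0.223.
μ = 3.658 − (0)·0.223 = 3.658.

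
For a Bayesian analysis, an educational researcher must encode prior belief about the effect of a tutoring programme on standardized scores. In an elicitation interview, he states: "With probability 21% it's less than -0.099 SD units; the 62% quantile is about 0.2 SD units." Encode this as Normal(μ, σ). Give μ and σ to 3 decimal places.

μ = 0.118, σ = 0.269

For Normal(μ,σ), the p-quantile is μ + z_p·σ. Here z_{0.21} = -0.8064, z_{0.62} = 0.3055.
So -0.099 = μ − 0.8064σ and 0.2 = μ + 0.3055σ.
Subtracting: σ = (0.2 − -0.099)/(0.3055 − (-0.8064)) = 0.269.
Then μ = -0.099 − (-0.8064)·0.269 = 0.118.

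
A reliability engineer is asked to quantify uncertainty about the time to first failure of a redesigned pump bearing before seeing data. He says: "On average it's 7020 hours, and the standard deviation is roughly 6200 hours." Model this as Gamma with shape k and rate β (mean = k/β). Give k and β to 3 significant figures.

k ≈ 1.28, β ≈ 0.000183

For Gamma(k, rate β): mean = k/β, variance = k/β², so CV = 1/√k.
CV = SD/mean = 6200/7020 = 0.8832, hence k = 1/CV² = 1.28.
Then β = k/mean = 1.28/7020 = 0.000183.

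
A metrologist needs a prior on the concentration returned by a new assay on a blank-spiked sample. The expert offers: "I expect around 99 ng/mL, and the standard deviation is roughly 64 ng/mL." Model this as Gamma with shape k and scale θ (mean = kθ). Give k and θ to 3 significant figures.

k ≈ 2.39, θ ≈ 41.4

For Gamma(k, scale θ): mean = kθ, variance = kθ², so CV = 1/√k.
CV = SD/mean = 64/99 = 0.6465, hence k = 1/CV² = 2.39.
Then θ = mean/k = 99/2.39 = 41.4.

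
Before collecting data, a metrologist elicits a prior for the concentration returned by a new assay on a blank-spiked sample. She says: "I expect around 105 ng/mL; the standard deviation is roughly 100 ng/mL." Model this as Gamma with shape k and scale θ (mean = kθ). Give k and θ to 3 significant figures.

For Gamma(k, scale θ): mean = kθ, variance = kθ², so CV = 1/√k.
CV = SD/mean = 100/105 = 0.9524, hence k = 1/CV² = 1.1.
Then θ = mean/k = 105/1.1 = 95.2.

k ≈ 1.1, θ ≈ 95.2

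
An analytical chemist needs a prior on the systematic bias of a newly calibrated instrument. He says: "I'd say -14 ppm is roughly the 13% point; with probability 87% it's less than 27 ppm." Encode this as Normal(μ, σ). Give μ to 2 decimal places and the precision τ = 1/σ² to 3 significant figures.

For Normal(μ,σ), the p-quantile is μ + z_p·σ. Here z_{0.13} = -1.126, z_{0.87} = 1.126.
So -14 = μ − 1.126σ and 27 = μ + 1.126σ.
Subtracting: σ = (27 − -14)/(1.126 − (-1.126)) = 18.20.
Then μ = -14 − (-1.126)·18.20 = 6.50.
Precision τ = 1/σ² = 1/18.2² = 0.00302.

μ = 6.50, τ = 0.00302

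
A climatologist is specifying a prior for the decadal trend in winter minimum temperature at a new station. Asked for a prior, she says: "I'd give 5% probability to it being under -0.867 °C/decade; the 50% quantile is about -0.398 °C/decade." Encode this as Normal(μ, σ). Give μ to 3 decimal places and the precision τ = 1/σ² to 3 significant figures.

The p-quantile of Normal(μ,σ) is μ + z_p·σ, with z_{0.05} = -1.645 and z_{0.5} = 0.
Eliminate σ: μ = (z₂·x₁ − z₁·x₂)/(z₂ − z₁) = (0·-0.867 − (-1.645)·-0.398)/1.645 = -0.398.
Then σ = (x₂ − x₁)/(z₂ − z₁) = (-0.398 − -0.867)/1.645 = 0.285.
Precision τ = 1/σ² = 1/0.2851² = 12.3.

μ = -0.398, τ = 12.3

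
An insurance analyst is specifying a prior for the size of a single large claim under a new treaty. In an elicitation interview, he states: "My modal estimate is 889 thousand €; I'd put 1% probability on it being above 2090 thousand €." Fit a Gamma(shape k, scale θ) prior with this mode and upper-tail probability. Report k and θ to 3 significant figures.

Gamma(k,θ) with k>1 has mode (k−1)θ, so θ = 889/(k−1).
Need P(X < 2090) = 0.99 with θ tied to k this way. Start at k = 2, θ = 889: P(X<2090) ≈ 0.681.
Too low — raise k to concentrate. Iterating converges to k ≈ 7.51.
Then θ = 889/(7.51−1) ≈ 137.

k ≈ 7.51, θ ≈ 137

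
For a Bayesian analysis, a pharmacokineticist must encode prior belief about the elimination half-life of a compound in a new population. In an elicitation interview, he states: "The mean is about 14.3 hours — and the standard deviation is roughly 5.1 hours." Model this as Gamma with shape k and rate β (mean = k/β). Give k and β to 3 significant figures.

k ≈ 7.86, β ≈ 0.55

For Gamma(k, rate β): mean = k/β, variance = k/β², so CV = 1/√k.
CV = SD/mean = 5.1/14.3 = 0.3566, hence k = 1/CV² = 7.86.
Then β = k/mean = 7.86/14.3 = 0.55.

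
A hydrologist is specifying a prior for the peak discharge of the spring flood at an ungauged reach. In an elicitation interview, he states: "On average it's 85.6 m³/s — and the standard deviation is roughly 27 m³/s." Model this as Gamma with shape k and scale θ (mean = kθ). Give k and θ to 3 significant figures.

For Gamma(k, scale θ): mean = kθ, variance = kθ², so CV = 1/√k.
CV = SD/mean = 27/85.6 = 0.3154, hence k = 1/CV² = 10.1.
Then θ = mean/k = 85.6/10.1 = 8.52.

k ≈ 10.1, θ ≈ 8.52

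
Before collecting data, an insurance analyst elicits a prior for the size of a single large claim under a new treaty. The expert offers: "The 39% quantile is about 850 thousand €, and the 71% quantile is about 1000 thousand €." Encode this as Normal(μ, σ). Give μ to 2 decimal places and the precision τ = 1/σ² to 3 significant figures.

μ = 900.32, τ = 3.08e-05

For Normal(μ,σ), the p-quantile is μ + z_p·σ. Here z_{0.39} = -0.2793, z_{0.71} = 0.5534.
So 850 = μ − 0.2793σ and 1000 = μ + 0.5534σ.
Subtracting: σ = (1000 − 850)/(0.5534 − (-0.2793)) = 180.14.
Then μ = 850 − (-0.2793)·180.14 = 900.32.
Precision τ = 1/σ² = 1/180.1² = 3.08e-05.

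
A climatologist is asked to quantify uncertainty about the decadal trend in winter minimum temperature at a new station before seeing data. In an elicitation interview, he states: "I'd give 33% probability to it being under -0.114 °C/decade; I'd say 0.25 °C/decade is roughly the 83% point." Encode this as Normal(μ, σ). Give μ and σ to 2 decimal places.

μ = 0.00, σ = 0.26

The p-quantile of Normal(μ,σ) is μ + z_p·σ, with z_{0.33} = -0.4399 and z_{0.83} = 0.9542.
Eliminate σ: μ = (z₂·x₁ − z₁·x₂)/(z₂ − z₁) = (0.9542·-0.114 − (-0.4399)·0.25)/1.394 = 0.00.
Then σ = (x₂ − x₁)/(z₂ − z₁) = (0.25 − -0.114)/1.394 = 0.26.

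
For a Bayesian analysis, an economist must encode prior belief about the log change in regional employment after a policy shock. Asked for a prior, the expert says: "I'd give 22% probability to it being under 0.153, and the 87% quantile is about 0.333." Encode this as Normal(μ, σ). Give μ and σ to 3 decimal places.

μ = 0.226, σ = 0.095

The p-quantile of Normal(μ,σ) is μ + z_p·σ, with z_{0.22} = -0.7722 and z_{0.87} = 1.126.
Eliminate σ: μ = (z₂·x₁ − z₁·x₂)/(z₂ − z₁) = (1.126·0.153 − (-0.7722)·0.333)/1.899 = 0.226.
Then σ = (x₂ − x₁)/(z₂ − z₁) = (0.333 − 0.153)/1.899 = 0.095.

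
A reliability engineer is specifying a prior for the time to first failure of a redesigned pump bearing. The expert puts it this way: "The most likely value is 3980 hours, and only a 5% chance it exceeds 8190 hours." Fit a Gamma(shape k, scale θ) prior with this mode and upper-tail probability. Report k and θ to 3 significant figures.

Gamma(k,θ) with k>1 has mode (k−1)θ, so θ = 3980/(k−1).
Need P(X < 8190) = 0.95 with θ tied to k this way. Start at k = 2, θ = 3980: P(X<8190) ≈ 0.609.
Too low — raise k to concentrate. Iterating converges to k ≈ 6.31.
Then θ = 3980/(6.31−1) ≈ 749.

k ≈ 6.31, θ ≈ 749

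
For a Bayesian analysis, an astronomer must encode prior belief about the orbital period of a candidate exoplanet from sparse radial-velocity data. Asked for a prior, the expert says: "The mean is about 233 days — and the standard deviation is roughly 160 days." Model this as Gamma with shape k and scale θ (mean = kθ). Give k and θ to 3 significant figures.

For Gamma(k, scale θ): mean = kθ, variance = kθ², so CV = 1/√k.
CV = SD/mean = 160/233 = 0.6867, hence k = 1/CV² = 2.12.
Then θ = mean/k = 233/2.12 = 110.

k ≈ 2.12, θ ≈ 110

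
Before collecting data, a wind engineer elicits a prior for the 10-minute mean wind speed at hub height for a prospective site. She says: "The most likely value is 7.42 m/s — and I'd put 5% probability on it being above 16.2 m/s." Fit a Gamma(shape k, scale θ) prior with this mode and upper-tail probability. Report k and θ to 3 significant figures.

k ≈ 5.52, θ ≈ 1.64

Gamma(k,θ) with k>1 has mode (k−1)θ, so θ = 7.42/(k−1).
Need P(X < 16.2) = 0.95 with θ tied to k this way. Start at k = 2, θ = 7.42: P(X<16.2) ≈ 0.641.
Too low — raise k to concentrate. Iterating converges to k ≈ 5.52.
Then θ = 7.42/(5.52−1) ≈ 1.64.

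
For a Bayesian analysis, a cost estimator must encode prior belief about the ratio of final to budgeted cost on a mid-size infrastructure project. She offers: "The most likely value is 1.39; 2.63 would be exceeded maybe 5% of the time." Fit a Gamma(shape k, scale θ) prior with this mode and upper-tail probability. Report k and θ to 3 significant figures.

k ≈ 7.84, θ ≈ 0.203

Gamma(k,θ) with k>1 has mode (k−1)θ, so θ = 1.39/(k−1).
Need P(X < 2.63) = 0.95 with θ tied to k this way. Start at k = 2, θ = 1.39: P(X<2.63) ≈ 0.564.
Too low — raise k to concentrate. Iterating converges to k ≈ 7.84.
Then θ = 1.39/(7.84−1) ≈ 0.203.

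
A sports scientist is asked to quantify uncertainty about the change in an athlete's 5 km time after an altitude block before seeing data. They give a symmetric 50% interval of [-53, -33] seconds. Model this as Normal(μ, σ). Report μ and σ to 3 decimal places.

μ = -43.000, σ = 14.826

A symmetric 50% interval runs μ ± z·σ with z = 0.6745.
Half-width = 10, so σ = 10/0.6745 = 14.826.
μ is the interval midpoint, -43.000.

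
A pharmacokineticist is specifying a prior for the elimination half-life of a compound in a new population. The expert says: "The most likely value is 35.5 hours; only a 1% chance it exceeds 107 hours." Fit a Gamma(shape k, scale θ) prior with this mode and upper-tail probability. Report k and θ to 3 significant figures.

Gamma(k,θ) with k>1 has mode (k−1)θ, so θ = 35.5/(k−1).
Need P(X < 107) = 0.99 with θ tied to k this way. Start at k = 2, θ = 35.5: P(X<107) ≈ 0.803.
Too low — raise k to concentrate. Iterating converges to k ≈ 4.69.
Then θ = 35.5/(4.69−1) ≈ 9.61.

k ≈ 4.69, θ ≈ 9.61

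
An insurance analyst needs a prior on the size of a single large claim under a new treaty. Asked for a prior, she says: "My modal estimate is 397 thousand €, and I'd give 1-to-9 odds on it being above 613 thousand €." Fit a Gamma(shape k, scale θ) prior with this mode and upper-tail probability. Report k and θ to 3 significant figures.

Gamma(k,θ) with k>1 has mode (k−1)θ, so θ = 397/(k−1).
Need P(X < 613) = 0.9 with θ tied to k this way. Start at k = 2, θ = 397: P(X<613) ≈ 0.457.
Too low — raise k to concentrate. Iterating converges to k ≈ 10.9.
Then θ = 397/(10.9−1) ≈ 40.1.

k ≈ 10.9, θ ≈ 40.1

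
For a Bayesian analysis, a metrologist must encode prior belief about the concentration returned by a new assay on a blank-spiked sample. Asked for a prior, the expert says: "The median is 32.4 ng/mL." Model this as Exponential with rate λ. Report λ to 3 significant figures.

λ ≈ 0.0214

Exponential median = ln 2 / λ, so λ = ln 2 / 32.4 = 0.0214.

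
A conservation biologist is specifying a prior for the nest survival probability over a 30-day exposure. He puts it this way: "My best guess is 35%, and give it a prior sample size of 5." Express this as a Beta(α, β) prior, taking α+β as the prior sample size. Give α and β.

α = 1.75, β = 3.25

Under the effective-sample-size interpretation, Beta(α, β) has prior mean α/(α+β) and prior sample size α+β.
So α+β = 5 and α/(α+β) = 0.35, giving α = 0.35·5 = 1.75 and β = 5 − 1.75 = 3.25.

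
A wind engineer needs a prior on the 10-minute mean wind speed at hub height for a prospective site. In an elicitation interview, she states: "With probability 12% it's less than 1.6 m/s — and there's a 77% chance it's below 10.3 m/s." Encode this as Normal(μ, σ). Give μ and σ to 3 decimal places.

The p-quantile of Normal(μ,σ) is μ + z_p·σ, with z_{0.12} = -1.175 and z_{0.77} = 0.7388.
Eliminate σ: μ = (z₂·x₁ − z₁·x₂)/(z₂ − z₁) = (0.7388·1.6 − (-1.175)·10.3)/1.914 = 6.941.
Then σ = (x₂ − x₁)/(z₂ − z₁) = (10.3 − 1.6)/1.914 = 4.546.

μ = 6.941, σ = 4.546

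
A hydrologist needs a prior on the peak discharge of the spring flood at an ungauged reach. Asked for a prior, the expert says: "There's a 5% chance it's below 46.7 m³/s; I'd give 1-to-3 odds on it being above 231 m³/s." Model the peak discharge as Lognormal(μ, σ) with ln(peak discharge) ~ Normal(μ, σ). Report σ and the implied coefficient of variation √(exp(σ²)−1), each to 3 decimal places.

If T ~ Lognormal(μ,σ) then ln T ~ Normal(μ,σ), so the p-quantile of ln T is μ + z_p·σ.
ln(46.7) = 3.844 and ln(231) = 5.442; z_{0.05} = -1.645, z_{0.75} = 0.6745.
σ = (5.442 − 3.844)/(0.6745 − (-1.645)) = 0.689.
μ = 3.844 − (-1.645)·0.689 = 4.978.
CV = √(exp(σ²)−1) = √(exp(0.4751)−1) = 0.780.

σ ≈ 0.689, CV ≈ 0.780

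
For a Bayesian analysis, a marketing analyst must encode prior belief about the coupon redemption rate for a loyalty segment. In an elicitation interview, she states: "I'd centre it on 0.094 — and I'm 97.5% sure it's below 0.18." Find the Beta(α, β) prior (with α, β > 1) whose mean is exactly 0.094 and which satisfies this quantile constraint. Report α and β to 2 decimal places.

α ≈ 5.51, β ≈ 53.10

With mean 0.094 fixed, write α = 0.094s, β = 0.906s where s = α+β.
Need P(θ < 0.18) = 0.975 under Beta(0.094s, 0.906s). Normal approximation: (q−m)/√(m(1−m)/s) ≈ z_{0.975} = 1.96, so s ≈ 0.094·0.906·(1.96)²/(0.18−0.094)² = 44.2.
At s = 44.2: P(θ<0.18) ≈ 0.958. Adjusting to match 0.975 gives s ≈ 58.61.
So α = 0.094·58.61 ≈ 5.51, β = 0.906·58.61 ≈ 53.10.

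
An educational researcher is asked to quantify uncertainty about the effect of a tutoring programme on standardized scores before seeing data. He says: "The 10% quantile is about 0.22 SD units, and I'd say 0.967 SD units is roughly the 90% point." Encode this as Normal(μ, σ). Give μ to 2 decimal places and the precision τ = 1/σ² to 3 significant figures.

μ = 0.59, τ = 11.8

The p-quantile of Normal(μ,σ) is μ + z_p·σ, with z_{0.1} = -1.282 and z_{0.9} = 1.282.
Eliminate σ: μ = (z₂·x₁ − z₁·x₂)/(z₂ − z₁) = (1.282·0.22 − (-1.282)·0.967)/2.563 = 0.59.
Then σ = (x₂ − x₁)/(z₂ − z₁) = (0.967 − 0.22)/2.563 = 0.29.
Precision τ = 1/σ² = 1/0.2914² = 11.8.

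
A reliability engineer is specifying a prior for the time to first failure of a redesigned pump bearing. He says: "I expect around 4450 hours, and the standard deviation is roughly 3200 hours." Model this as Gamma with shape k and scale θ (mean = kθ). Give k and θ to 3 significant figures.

For Gamma(k, scale θ): mean = kθ, variance = kθ², so CV = 1/√k.
CV = SD/mean = 3200/4450 = 0.7191, hence k = 1/CV² = 1.93.
Then θ = mean/k = 4450/1.93 = 2300.

k ≈ 1.93, θ ≈ 2300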